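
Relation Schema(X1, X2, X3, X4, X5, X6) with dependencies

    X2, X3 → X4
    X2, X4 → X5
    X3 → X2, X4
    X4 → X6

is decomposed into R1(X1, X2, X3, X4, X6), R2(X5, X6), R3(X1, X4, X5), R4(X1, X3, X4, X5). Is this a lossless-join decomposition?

Chase test. Columns are X1, X2, X3, X4, X5, X6; row i has aⱼ where attribute j ∈ Ri, else bᵢⱼ.
Initial tableau (one row per fragment):
  row 1: a1 a2 a3 a4 b15 a6
  row 2: b21 b22 b23 b24 a5 a6
  row 3: a1 b32 b33 a4 a5 b36
  row 4: a1 b42 a3 a4 a5 b46
Rows 1 and 4 agree on X3; apply X3→X2, X4 and equate their X2, X4 entries.
Rows 1 and 3 agree on X4; apply X4→X6 and equate their X6 entries.
Rows 1 and 4 agree on X4; apply X4→X6 and equate their X6 entries.
Rows 1 and 4 agree on X2, X4; apply X2, X4→X5 and equate their X5 entries.
Row 1 is now all distinguished symbols — the join is lossless.

Yes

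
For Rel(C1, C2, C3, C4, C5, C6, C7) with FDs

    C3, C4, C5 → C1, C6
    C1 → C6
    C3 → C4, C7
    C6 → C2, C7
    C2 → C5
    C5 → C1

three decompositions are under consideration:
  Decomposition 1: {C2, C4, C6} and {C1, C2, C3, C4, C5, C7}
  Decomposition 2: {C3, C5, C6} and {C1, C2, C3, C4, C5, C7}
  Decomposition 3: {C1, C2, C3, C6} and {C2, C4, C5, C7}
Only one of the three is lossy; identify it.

Decomposition 1: common = {C2, C4}, closure = {C1, C2, C4, C5, C6, C7} → lossless.
Decomposition 2: common = {C3, C5}, closure = {C1, C2, C3, C4, C5, C6, C7} → lossless.
Decomposition 3: common = {C2}, closure = {C1, C2, C5, C6, C7} → lossy.

Decomposition 3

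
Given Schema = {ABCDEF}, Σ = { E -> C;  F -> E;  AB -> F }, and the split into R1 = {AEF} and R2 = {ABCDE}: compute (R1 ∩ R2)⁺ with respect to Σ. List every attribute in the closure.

R1 ∩ R2 = {AE}.
E → C applies, adding C
Closure: {ACE}.

ACE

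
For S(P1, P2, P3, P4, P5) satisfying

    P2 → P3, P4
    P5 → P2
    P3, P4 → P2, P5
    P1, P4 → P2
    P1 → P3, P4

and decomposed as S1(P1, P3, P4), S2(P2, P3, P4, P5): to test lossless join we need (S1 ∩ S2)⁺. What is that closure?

S1 ∩ S2 = {P3, P4}.
P3, P4 → P2, P5 applies, adding P2, P5
Closure: {P2, P3, P4, P5}.

P2, P3, P4, P5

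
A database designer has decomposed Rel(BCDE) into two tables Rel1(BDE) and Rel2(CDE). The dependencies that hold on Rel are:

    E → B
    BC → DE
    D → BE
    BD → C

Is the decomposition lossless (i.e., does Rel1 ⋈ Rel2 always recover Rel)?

Yes

Common attributes: Rel1 ∩ Rel2 = {DE}.
Closure of {DE}: E → B applies, adding B; BD → C applies, adding C. So (DE)⁺ = {BCDE}.
This closure contains every attribute of Rel1, so Rel1 ∩ Rel2 → Rel1. The join is lossless.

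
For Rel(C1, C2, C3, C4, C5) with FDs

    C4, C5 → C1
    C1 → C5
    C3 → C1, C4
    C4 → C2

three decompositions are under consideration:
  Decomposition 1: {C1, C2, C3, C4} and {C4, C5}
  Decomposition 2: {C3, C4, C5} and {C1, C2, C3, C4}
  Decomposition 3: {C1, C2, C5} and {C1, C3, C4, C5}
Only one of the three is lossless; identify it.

Decomposition 1: common = {C4}, closure = {C2, C4} → lossy.
Decomposition 2: common = {C3, C4}, closure = {C1, C2, C3, C4, C5} → lossless.
Decomposition 3: common = {C1, C5}, closure = {C1, C5} → lossy.

Decomposition 2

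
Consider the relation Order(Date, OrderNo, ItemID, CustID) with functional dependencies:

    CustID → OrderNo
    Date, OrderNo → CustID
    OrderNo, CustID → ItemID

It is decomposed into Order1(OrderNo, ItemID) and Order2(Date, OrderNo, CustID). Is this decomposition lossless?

Common attributes: Order1 ∩ Order2 = {OrderNo}.
No dependency enlarges {OrderNo}, so (OrderNo)⁺ = {OrderNo}.
The closure contains neither all of Order1 = {OrderNo, ItemID} nor all of Order2 = {Date, OrderNo, CustID}, so the common attributes are not a superkey of either fragment. The join is lossy.

No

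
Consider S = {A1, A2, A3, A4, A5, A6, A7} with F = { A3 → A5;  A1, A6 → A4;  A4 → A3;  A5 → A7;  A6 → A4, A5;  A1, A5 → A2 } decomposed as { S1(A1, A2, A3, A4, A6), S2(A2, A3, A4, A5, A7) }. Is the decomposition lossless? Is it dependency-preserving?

lossless but not dependency-preserving

Lossless test: (A2, A3, A4)⁺ = {A2, A3, A4, A5, A7}, which contains all of one fragment — lossless.
Dependency preservation: the restricted closure of {A1, A5} across the fragments never reaches {A2}, so A1, A5 → A2 cannot be enforced without a join — not preserved.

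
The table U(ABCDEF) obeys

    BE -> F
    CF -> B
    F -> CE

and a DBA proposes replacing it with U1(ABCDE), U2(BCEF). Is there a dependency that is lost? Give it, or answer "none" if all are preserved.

BE → F lies within U2.
CF → B lies within U2.
F → CE lies within U2.
Every dependency is enforceable on the fragments, so the decomposition is dependency-preserving.

none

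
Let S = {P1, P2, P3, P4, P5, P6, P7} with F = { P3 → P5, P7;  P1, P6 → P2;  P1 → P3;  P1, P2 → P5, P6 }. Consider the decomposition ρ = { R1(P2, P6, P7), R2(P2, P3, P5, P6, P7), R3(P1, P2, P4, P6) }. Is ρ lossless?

Chase test. Columns are P1, P2, P3, P4, P5, P6, P7; row i has aⱼ where attribute j ∈ Ri, else bᵢⱼ.
Initial tableau (one row per fragment):
  row 1: b11 a2 b13 b14 b15 a6 a7
  row 2: b21 a2 a3 b24 a5 a6 a7
  row 3: a1 a2 b33 a4 b35 a6 b37
No row becomes fully distinguished — the join is lossy.

No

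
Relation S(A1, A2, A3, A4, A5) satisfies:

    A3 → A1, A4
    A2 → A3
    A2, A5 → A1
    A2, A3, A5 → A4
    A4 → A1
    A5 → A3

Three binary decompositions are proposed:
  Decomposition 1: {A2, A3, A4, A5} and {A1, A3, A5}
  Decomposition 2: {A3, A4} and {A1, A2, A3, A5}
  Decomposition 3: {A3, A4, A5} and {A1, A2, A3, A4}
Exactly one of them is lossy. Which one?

Decomposition 3

Decomposition 1: common = {A3, A5}, closure = {A1, A3, A4, A5} → lossless.
Decomposition 2: common = {A3}, closure = {A1, A3, A4} → lossless.
Decomposition 3: common = {A3, A4}, closure = {A1, A3, A4} → lossy.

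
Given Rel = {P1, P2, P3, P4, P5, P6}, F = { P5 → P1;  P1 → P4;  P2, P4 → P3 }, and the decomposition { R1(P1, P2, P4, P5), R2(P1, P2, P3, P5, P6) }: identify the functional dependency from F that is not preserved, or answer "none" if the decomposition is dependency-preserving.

P2, P4 → P3

Check P2, P4 → P3: no single fragment contains all of {P2, P3, P4}, and the restricted closure of {P2, P4} across the fragments never reaches {P3}.
P5 → P1 is preserved.
P1 → P4 is preserved.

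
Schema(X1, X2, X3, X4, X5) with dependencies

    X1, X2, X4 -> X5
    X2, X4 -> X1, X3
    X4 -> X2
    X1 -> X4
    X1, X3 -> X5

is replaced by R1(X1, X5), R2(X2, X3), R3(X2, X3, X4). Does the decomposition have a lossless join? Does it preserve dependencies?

lossy and not dependency-preserving

Lossless test (chase): applying each FD to every pair of rows produces no changes in the tableau, so no row becomes fully distinguished — the join is lossy.
Dependency preservation: the restricted closure of {X2, X4} across the fragments never reaches {X1, X3}, so X2, X4 → X1, X3 cannot be enforced without a join — not preserved.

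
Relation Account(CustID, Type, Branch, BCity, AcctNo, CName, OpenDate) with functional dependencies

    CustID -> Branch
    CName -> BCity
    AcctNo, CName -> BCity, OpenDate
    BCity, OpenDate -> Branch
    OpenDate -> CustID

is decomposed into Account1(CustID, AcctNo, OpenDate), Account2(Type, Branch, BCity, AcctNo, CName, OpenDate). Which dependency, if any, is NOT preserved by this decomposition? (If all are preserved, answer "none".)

Check CustID → Branch: no single fragment contains all of {CustID, Branch}, and the restricted closure of {CustID} across the fragments never reaches {Branch}.
CName → BCity is preserved.
AcctNo, CName → BCity, OpenDate is preserved.
BCity, OpenDate → Branch is preserved.
OpenDate → CustID is preserved.

CustID -> Branch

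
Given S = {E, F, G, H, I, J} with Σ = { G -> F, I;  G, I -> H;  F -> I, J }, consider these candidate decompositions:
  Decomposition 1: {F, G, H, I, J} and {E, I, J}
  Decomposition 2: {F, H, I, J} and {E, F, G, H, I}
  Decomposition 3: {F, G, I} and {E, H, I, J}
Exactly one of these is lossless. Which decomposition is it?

Decomposition 1: common = {I, J}, closure = {I, J} → lossy.
Decomposition 2: common = {F, H, I}, closure = {F, H, I, J} → lossless.
Decomposition 3: common = {I}, closure = {I} → lossy.

Decomposition 2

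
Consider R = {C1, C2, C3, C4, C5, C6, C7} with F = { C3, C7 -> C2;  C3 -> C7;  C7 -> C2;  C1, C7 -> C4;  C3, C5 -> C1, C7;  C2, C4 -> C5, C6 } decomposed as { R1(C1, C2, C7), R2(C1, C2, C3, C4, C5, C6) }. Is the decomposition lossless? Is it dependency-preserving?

lossy and not dependency-preserving

Lossless test: (C1, C2)⁺ = {C1, C2}, which is a superkey of neither fragment — lossy.
Dependency preservation: the restricted closure of {C3} across the fragments never reaches {C7}, so C3 → C7 cannot be enforced without a join — not preserved.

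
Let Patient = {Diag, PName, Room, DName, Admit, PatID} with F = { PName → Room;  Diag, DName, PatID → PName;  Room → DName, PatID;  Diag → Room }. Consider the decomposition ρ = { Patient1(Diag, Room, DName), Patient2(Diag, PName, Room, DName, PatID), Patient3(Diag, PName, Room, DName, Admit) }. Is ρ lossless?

Chase test. Columns are Diag, PName, Room, DName, Admit, PatID; row i has aⱼ where attribute j ∈ Patienti, else bᵢⱼ.
Initial tableau (one row per fragment):
  row 1: a1 b12 a3 a4 b15 b16
  row 2: a1 a2 a3 a4 b25 a6
  row 3: a1 a2 a3 a4 a5 b36
Rows 1 and 2 agree on Room; apply Room→DName, PatID and equate their DName, PatID entries.
Rows 1 and 3 agree on Room; apply Room→DName, PatID and equate their DName, PatID entries.
Rows 1 and 2 agree on Diag, DName, PatID; apply Diag, DName, PatID→PName and equate their PName entries.
Row 3 is now all distinguished symbols — the join is lossless.

Yes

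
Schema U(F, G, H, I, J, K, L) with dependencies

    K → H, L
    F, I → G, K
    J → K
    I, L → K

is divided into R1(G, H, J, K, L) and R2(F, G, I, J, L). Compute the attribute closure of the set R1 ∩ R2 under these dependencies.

R1 ∩ R2 = {G, J, L}.
J → K applies, adding K
K → H, L applies, adding H
Closure: {G, H, J, K, L}.

G, H, J, K, L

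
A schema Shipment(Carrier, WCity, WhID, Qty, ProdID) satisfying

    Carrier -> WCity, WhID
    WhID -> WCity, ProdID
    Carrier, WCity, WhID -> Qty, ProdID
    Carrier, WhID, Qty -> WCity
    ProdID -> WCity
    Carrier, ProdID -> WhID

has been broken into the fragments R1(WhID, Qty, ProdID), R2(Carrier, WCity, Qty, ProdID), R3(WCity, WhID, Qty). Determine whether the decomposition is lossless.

Chase test. Columns are Carrier, WCity, WhID, Qty, ProdID; row i has aⱼ where attribute j ∈ Ri, else bᵢⱼ.
Initial tableau (one row per fragment):
  row 1: b11 b12 a3 a4 a5
  row 2: a1 a2 b23 a4 a5
  row 3: b31 a2 a3 a4 b35
Rows 1 and 3 agree on WhID; apply WhID→WCity, ProdID and equate their WCity, ProdID entries.
No row becomes fully distinguished — the join is lossy.

No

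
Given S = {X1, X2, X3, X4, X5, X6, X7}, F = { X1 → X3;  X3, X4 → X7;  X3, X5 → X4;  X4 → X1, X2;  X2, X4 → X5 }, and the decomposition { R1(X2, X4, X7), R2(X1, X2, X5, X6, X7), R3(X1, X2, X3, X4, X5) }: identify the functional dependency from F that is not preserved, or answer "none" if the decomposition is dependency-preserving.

X1 → X3 lies within R3.
X3, X4 → X7: restricted closure across fragments reaches X7.
X3, X5 → X4 lies within R3.
X4 → X1, X2 lies within R3.
X2, X4 → X5 lies within R3.
Every dependency is enforceable on the fragments, so the decomposition is dependency-preserving.

none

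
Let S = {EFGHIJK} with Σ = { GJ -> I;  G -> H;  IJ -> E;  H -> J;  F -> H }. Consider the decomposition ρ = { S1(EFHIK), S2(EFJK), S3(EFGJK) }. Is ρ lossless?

Chase test. Columns are EFGHIJK; row i has aⱼ where attribute j ∈ Si, else bᵢⱼ.
Initial tableau (one row per fragment):
  row 1: a1 a2 b13 a4 a5 b16 a7
  row 2: a1 a2 b23 b24 b25 a6 a7
  row 3: a1 a2 a3 b34 b35 a6 a7
Rows 1 and 2 agree on F; apply F→H and equate their H entries.
Rows 1 and 3 agree on F; apply F→H and equate their H entries.
Rows 1 and 2 agree on H; apply H→J and equate their J entries.
No row becomes fully distinguished — the join is lossy.

No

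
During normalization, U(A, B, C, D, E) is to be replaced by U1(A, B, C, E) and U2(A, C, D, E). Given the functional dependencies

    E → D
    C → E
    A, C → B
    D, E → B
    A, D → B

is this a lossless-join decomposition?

Common attributes: U1 ∩ U2 = {A, C, E}.
Closure of {A, C, E}: E → D applies, adding D; A, C → B applies, adding B. So (A, C, E)⁺ = {A, B, C, D, E}.
This closure contains every attribute of U1, so U1 ∩ U2 → U1. The join is lossless.

Yes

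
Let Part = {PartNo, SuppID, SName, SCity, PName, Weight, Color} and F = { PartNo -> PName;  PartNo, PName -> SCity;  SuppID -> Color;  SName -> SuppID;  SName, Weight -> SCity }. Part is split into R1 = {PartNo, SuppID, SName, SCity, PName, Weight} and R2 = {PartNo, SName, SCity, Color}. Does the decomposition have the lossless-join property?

Yes

Common attributes: R1 ∩ R2 = {PartNo, SName, SCity}.
Closure of {PartNo, SName, SCity}: PartNo → PName applies, adding PName; SName → SuppID applies, adding SuppID; SuppID → Color applies, adding Color. So (PartNo, SName, SCity)⁺ = {PartNo, SuppID, SName, SCity, PName, Color}.
This closure contains every attribute of R2, so R1 ∩ R2 → R2. The join is lossless.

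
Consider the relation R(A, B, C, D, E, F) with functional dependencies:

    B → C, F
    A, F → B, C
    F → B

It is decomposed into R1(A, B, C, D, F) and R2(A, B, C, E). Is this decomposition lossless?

Common attributes: R1 ∩ R2 = {A, B, C}.
Closure of {A, B, C}: B → C, F applies, adding F. So (A, B, C)⁺ = {A, B, C, F}.
The closure contains neither all of R1 = {A, B, C, D, F} nor all of R2 = {A, B, C, E}, so the common attributes are not a superkey of either fragment. The join is lossy.

No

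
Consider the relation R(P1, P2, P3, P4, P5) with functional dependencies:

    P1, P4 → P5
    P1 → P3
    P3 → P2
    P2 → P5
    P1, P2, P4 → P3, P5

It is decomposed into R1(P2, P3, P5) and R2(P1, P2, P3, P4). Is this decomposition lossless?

Common attributes: R1 ∩ R2 = {P2, P3}.
Closure of {P2, P3}: P2 → P5 applies, adding P5. So (P2, P3)⁺ = {P2, P3, P5}.
This closure contains every attribute of R1, so R1 ∩ R2 → R1. The join is lossless.

Yes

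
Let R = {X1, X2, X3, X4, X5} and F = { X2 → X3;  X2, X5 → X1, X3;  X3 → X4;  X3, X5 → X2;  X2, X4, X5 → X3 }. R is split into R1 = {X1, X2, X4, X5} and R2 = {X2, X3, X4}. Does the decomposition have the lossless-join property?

Common attributes: R1 ∩ R2 = {X2, X4}.
Closure of {X2, X4}: X2 → X3 applies, adding X3. So (X2, X4)⁺ = {X2, X3, X4}.
This closure contains every attribute of R2, so R1 ∩ R2 → R2. The join is lossless.

Yes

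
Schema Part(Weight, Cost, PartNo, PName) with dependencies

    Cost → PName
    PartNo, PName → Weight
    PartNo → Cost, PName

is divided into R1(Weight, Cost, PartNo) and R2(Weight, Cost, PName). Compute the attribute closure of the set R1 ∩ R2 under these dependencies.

R1 ∩ R2 = {Weight, Cost}.
Cost → PName applies, adding PName
Closure: {Weight, Cost, PName}.

Weight, Cost, PName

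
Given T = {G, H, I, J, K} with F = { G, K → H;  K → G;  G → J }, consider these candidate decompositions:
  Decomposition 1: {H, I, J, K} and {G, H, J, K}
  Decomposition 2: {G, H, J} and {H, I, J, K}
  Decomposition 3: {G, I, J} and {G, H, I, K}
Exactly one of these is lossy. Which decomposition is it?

Decomposition 1: common = {H, J, K}, closure = {G, H, J, K} → lossless.
Decomposition 2: common = {H, J}, closure = {H, J} → lossy.
Decomposition 3: common = {G, I}, closure = {G, I, J} → lossless.

Decomposition 2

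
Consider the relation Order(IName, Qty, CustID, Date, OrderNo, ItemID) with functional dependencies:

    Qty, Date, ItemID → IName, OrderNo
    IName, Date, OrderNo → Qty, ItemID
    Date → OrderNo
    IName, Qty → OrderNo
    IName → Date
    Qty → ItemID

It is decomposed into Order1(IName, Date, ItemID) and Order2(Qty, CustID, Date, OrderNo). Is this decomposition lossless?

Common attributes: Order1 ∩ Order2 = {Date}.
Closure of {Date}: Date → OrderNo applies, adding OrderNo. So (Date)⁺ = {Date, OrderNo}.
The closure contains neither all of Order1 = {IName, Date, ItemID} nor all of Order2 = {Qty, CustID, Date, OrderNo}, so the common attributes are not a superkey of either fragment. The join is lossy.

No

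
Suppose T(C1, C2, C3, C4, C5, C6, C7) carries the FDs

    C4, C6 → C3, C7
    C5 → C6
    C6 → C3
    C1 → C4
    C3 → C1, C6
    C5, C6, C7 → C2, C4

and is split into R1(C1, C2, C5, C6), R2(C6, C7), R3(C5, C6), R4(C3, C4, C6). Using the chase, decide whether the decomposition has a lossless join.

Chase test. Columns are C1, C2, C3, C4, C5, C6, C7; row i has aⱼ where attribute j ∈ Ri, else bᵢⱼ.
Initial tableau (one row per fragment):
  row 1: a1 a2 b13 b14 a5 a6 b17
  row 2: b21 b22 b23 b24 b25 a6 a7
  row 3: b31 b32 b33 b34 a5 a6 b37
  row 4: b41 b42 a3 a4 b45 a6 b47
Rows 1 and 2 agree on C6; apply C6→C3 and equate their C3 entries.
Rows 1 and 3 agree on C6; apply C6→C3 and equate their C3 entries.
Rows 1 and 4 agree on C6; apply C6→C3 and equate their C3 entries.
Rows 1 and 2 agree on C3; apply C3→C1, C6 and equate their C1, C6 entries.
Rows 1 and 3 agree on C3; apply C3→C1, C6 and equate their C1, C6 entries.
Rows 1 and 4 agree on C3; apply C3→C1, C6 and equate their C1, C6 entries.
Rows 1 and 2 agree on C1; apply C1→C4 and equate their C4 entries.
Rows 1 and 3 agree on C1; apply C1→C4 and equate their C4 entries.
Rows 1 and 4 agree on C1; apply C1→C4 and equate their C4 entries.
Rows 1 and 2 agree on C4, C6; apply C4, C6→C3, C7 and equate their C3, C7 entries.
Rows 1 and 3 agree on C4, C6; apply C4, C6→C3, C7 and equate their C3, C7 entries.
Rows 1 and 4 agree on C4, C6; apply C4, C6→C3, C7 and equate their C3, C7 entries.
Rows 1 and 3 agree on C5, C6, C7; apply C5, C6, C7→C2, C4 and equate their C2, C4 entries.
Row 1 is now all distinguished symbols — the join is lossless.

Yes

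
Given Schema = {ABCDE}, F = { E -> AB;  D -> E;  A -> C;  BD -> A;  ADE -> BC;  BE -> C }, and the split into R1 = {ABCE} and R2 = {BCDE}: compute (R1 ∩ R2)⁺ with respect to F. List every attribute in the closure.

R1 ∩ R2 = {BCE}.
E → AB applies, adding A
Closure: {ABCE}.

ABCE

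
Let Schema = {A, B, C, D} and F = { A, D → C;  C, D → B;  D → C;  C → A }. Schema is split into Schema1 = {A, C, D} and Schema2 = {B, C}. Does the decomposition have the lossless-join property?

No

Common attributes: Schema1 ∩ Schema2 = {C}.
Closure of {C}: C → A applies, adding A. So (C)⁺ = {A, C}.
The closure contains neither all of Schema1 = {A, C, D} nor all of Schema2 = {B, C}, so the common attributes are not a superkey of either fragment. The join is lossy.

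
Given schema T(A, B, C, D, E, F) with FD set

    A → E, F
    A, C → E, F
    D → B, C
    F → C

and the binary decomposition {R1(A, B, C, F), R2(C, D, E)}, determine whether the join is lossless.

Common attributes: R1 ∩ R2 = {C}.
No dependency enlarges {C}, so (C)⁺ = {C}.
The closure contains neither all of R1 = {A, B, C, F} nor all of R2 = {C, D, E}, so the common attributes are not a superkey of either fragment. The join is lossy.

No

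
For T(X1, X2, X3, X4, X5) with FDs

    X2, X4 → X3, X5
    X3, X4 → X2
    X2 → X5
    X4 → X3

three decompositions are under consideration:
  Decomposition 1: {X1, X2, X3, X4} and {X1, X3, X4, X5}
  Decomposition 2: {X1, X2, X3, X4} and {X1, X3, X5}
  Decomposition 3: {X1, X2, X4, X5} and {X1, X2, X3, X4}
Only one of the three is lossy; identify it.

Decomposition 1: common = {X1, X3, X4}, closure = {X1, X2, X3, X4, X5} → lossless.
Decomposition 2: common = {X1, X3}, closure = {X1, X3} → lossy.
Decomposition 3: common = {X1, X2, X4}, closure = {X1, X2, X3, X4, X5} → lossless.

Decomposition 2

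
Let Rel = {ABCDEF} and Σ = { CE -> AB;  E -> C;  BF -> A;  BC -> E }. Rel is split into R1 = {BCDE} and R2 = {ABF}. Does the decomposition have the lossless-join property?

Common attributes: R1 ∩ R2 = {B}.
No dependency enlarges {B}, so (B)⁺ = {B}.
The closure contains neither all of R1 = {BCDE} nor all of R2 = {ABF}, so the common attributes are not a superkey of either fragment. The join is lossy.

No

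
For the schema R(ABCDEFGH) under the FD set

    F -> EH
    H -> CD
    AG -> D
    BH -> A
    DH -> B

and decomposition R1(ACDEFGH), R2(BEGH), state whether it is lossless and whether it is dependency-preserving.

Lossless test: (EGH)⁺ = {ABCDEGH}, which contains all of one fragment — lossless.
Dependency preservation: BH → A; DH → B are not contained in any single fragment, but the restricted closure of each left-hand side across the fragments still reaches the right-hand side; the remaining FDs each lie inside some fragment. All dependencies are preserved.

lossless and dependency-preserving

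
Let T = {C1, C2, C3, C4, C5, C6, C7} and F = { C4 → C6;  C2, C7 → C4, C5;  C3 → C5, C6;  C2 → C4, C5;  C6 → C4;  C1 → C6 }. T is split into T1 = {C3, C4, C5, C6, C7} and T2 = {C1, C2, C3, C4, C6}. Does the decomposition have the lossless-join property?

Common attributes: T1 ∩ T2 = {C3, C4, C6}.
Closure of {C3, C4, C6}: C3 → C5, C6 applies, adding C5. So (C3, C4, C6)⁺ = {C3, C4, C5, C6}.
The closure contains neither all of T1 = {C3, C4, C5, C6, C7} nor all of T2 = {C1, C2, C3, C4, C6}, so the common attributes are not a superkey of either fragment. The join is lossy.

No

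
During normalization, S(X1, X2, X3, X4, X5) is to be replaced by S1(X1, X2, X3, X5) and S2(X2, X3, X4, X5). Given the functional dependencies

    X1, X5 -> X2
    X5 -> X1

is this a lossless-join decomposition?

Common attributes: S1 ∩ S2 = {X2, X3, X5}.
Closure of {X2, X3, X5}: X5 → X1 applies, adding X1. So (X2, X3, X5)⁺ = {X1, X2, X3, X5}.
This closure contains every attribute of S1, so S1 ∩ S2 → S1. The join is lossless.

Yes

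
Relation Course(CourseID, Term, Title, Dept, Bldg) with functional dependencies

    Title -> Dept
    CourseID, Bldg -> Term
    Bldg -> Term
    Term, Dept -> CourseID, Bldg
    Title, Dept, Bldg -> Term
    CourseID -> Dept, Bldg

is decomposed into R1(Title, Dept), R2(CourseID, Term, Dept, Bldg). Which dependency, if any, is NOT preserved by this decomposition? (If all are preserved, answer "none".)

Title → Dept lies within R1.
CourseID, Bldg → Term lies within R2.
Bldg → Term lies within R2.
Term, Dept → CourseID, Bldg lies within R2.
Title, Dept, Bldg → Term: restricted closure across fragments reaches Term.
CourseID → Dept, Bldg lies within R2.
Every dependency is enforceable on the fragments, so the decomposition is dependency-preserving.

none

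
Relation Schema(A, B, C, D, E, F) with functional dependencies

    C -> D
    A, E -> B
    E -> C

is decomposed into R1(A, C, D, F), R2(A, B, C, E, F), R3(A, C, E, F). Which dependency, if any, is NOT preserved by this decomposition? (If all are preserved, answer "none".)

none

C → D lies within R1.
A, E → B lies within R2.
E → C lies within R2.
Every dependency is enforceable on the fragments, so the decomposition is dependency-preserving.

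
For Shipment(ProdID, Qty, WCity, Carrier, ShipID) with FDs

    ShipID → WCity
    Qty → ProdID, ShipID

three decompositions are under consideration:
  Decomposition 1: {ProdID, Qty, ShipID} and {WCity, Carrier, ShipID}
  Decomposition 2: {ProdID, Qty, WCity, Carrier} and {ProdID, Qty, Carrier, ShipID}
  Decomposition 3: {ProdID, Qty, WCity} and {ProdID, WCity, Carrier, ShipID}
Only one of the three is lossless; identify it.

Decomposition 2

Decomposition 1: common = {ShipID}, closure = {WCity, ShipID} → lossy.
Decomposition 2: common = {ProdID, Qty, Carrier}, closure = {ProdID, Qty, WCity, Carrier, ShipID} → lossless.
Decomposition 3: common = {ProdID, WCity}, closure = {ProdID, WCity} → lossy.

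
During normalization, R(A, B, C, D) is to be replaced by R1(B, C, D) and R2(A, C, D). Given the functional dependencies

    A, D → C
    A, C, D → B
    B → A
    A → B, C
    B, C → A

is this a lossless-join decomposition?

Common attributes: R1 ∩ R2 = {C, D}.
No dependency enlarges {C, D}, so (C, D)⁺ = {C, D}.
The closure contains neither all of R1 = {B, C, D} nor all of R2 = {A, C, D}, so the common attributes are not a superkey of either fragment. The join is lossy.

No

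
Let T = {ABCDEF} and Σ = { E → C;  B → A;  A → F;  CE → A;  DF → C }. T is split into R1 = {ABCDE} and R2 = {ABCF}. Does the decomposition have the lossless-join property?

Yes

Common attributes: R1 ∩ R2 = {ABC}.
Closure of {ABC}: A → F applies, adding F. So (ABC)⁺ = {ABCF}.
This closure contains every attribute of R2, so R1 ∩ R2 → R2. The join is lossless.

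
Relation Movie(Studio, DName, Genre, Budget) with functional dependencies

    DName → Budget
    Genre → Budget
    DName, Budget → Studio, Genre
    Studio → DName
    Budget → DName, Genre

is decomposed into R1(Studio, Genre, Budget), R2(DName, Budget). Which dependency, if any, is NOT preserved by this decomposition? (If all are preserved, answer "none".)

DName → Budget lies within R2.
Genre → Budget lies within R1.
DName, Budget → Studio, Genre: restricted closure across fragments reaches Studio, Genre.
Studio → DName: restricted closure across fragments reaches DName.
Budget → DName, Genre: restricted closure across fragments reaches DName, Genre.
Every dependency is enforceable on the fragments, so the decomposition is dependency-preserving.

none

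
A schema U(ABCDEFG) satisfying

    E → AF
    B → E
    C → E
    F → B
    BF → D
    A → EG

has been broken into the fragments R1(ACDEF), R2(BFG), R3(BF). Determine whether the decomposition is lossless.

Yes

Chase test. Columns are ABCDEFG; row i has aⱼ where attribute j ∈ Ri, else bᵢⱼ.
Initial tableau (one row per fragment):
  row 1: a1 b12 a3 a4 a5 a6 b17
  row 2: b21 a2 b23 b24 b25 a6 a7
  row 3: b31 a2 b33 b34 b35 a6 b37
Rows 2 and 3 agree on B; apply B→E and equate their E entries.
Rows 1 and 2 agree on F; apply F→B and equate their B entries.
Rows 1 and 2 agree on BF; apply BF→D and equate their D entries.
Rows 1 and 3 agree on BF; apply BF→D and equate their D entries.
Rows 2 and 3 agree on E; apply E→AF and equate their AF entries.
Rows 1 and 2 agree on B; apply B→E and equate their E entries.
Rows 2 and 3 agree on A; apply A→EG and equate their EG entries.
Rows 1 and 2 agree on E; apply E→AF and equate their AF entries.
Rows 1 and 2 agree on A; apply A→EG and equate their EG entries.
Row 1 is now all distinguished symbols — the join is lossless.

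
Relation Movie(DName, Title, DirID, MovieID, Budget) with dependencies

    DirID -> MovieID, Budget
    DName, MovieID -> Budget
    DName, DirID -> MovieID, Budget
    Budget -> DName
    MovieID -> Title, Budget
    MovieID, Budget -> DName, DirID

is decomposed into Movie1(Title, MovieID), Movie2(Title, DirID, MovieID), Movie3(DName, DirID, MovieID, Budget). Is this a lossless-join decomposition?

Yes

Chase test. Columns are DName, Title, DirID, MovieID, Budget; row i has aⱼ where attribute j ∈ Moviei, else bᵢⱼ.
Initial tableau (one row per fragment):
  row 1: b11 a2 b13 a4 b15
  row 2: b21 a2 a3 a4 b25
  row 3: a1 b32 a3 a4 a5
Rows 2 and 3 agree on DirID; apply DirID→MovieID, Budget and equate their MovieID, Budget entries.
Rows 2 and 3 agree on Budget; apply Budget→DName and equate their DName entries.
Rows 1 and 2 agree on MovieID; apply MovieID→Title, Budget and equate their Title, Budget entries.
Rows 1 and 3 agree on MovieID; apply MovieID→Title, Budget and equate their Title, Budget entries.
Rows 1 and 2 agree on MovieID, Budget; apply MovieID, Budget→DName, DirID and equate their DName, DirID entries.
Row 1 is now all distinguished symbols — the join is lossless.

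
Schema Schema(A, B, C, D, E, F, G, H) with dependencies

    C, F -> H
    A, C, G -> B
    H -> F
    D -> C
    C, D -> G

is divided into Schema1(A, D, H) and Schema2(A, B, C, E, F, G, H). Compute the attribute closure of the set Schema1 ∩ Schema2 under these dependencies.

Schema1 ∩ Schema2 = {A, H}.
H → F applies, adding F
Closure: {A, F, H}.

A, F, H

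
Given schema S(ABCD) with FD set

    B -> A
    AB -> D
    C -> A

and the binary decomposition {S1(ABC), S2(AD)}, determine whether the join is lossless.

Common attributes: S1 ∩ S2 = {A}.
No dependency enlarges {A}, so (A)⁺ = {A}.
The closure contains neither all of S1 = {ABC} nor all of S2 = {AD}, so the common attributes are not a superkey of either fragment. The join is lossy.

No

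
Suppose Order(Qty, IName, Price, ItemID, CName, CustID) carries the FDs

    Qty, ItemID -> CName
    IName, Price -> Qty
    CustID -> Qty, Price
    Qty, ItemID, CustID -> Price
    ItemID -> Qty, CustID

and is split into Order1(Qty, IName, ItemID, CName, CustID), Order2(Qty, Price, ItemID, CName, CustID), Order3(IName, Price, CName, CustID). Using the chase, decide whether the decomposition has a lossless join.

Chase test. Columns are Qty, IName, Price, ItemID, CName, CustID; row i has aⱼ where attribute j ∈ Orderi, else bᵢⱼ.
Initial tableau (one row per fragment):
  row 1: a1 a2 b13 a4 a5 a6
  row 2: a1 b22 a3 a4 a5 a6
  row 3: b31 a2 a3 b34 a5 a6
Rows 1 and 2 agree on CustID; apply CustID→Qty, Price and equate their Qty, Price entries.
Rows 1 and 3 agree on CustID; apply CustID→Qty, Price and equate their Qty, Price entries.
Row 1 is now all distinguished symbols — the join is lossless.

Yes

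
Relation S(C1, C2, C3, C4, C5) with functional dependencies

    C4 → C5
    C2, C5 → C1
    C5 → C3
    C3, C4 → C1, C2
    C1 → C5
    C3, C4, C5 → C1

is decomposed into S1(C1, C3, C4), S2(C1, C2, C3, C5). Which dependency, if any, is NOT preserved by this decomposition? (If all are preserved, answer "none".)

C3, C4 → C1, C2

Check C3, C4 → C1, C2: no single fragment contains all of {C1, C2, C3, C4}, and the restricted closure of {C3, C4} across the fragments never reaches {C1, C2}.
C4 → C5 is preserved.
C2, C5 → C1 is preserved.
C5 → C3 is preserved.
C1 → C5 is preserved.
C3, C4, C5 → C1 is preserved.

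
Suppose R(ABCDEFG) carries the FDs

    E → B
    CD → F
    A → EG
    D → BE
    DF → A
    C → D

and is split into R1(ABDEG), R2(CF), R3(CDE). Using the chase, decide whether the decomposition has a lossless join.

Chase test. Columns are ABCDEFG; row i has aⱼ where attribute j ∈ Ri, else bᵢⱼ.
Initial tableau (one row per fragment):
  row 1: a1 a2 b13 a4 a5 b16 a7
  row 2: b21 b22 a3 b24 b25 a6 b27
  row 3: b31 b32 a3 a4 a5 b36 b37
Rows 1 and 3 agree on E; apply E→B and equate their B entries.
Rows 2 and 3 agree on C; apply C→D and equate their D entries.
Rows 2 and 3 agree on CD; apply CD→F and equate their F entries.
Rows 1 and 2 agree on D; apply D→BE and equate their BE entries.
Rows 2 and 3 agree on DF; apply DF→A and equate their A entries.
Rows 2 and 3 agree on A; apply A→EG and equate their EG entries.
No row becomes fully distinguished — the join is lossy.

No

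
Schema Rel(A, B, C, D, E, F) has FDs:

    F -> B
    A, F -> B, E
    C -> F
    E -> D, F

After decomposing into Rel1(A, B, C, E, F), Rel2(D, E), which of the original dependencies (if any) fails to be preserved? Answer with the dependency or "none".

F → B lies within Rel1.
A, F → B, E lies within Rel1.
C → F lies within Rel1.
E → D, F: restricted closure across fragments reaches D, F.
Every dependency is enforceable on the fragments, so the decomposition is dependency-preserving.

none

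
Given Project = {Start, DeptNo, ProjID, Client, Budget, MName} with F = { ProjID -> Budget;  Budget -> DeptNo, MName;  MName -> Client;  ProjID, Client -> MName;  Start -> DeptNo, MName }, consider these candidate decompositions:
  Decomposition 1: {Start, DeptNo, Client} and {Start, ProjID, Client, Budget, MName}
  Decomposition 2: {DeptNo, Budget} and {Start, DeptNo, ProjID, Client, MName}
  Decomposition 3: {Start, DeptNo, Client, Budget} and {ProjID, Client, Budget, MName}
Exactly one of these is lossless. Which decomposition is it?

Decomposition 1: common = {Start, Client}, closure = {Start, DeptNo, Client, MName} → lossless.
Decomposition 2: common = {DeptNo}, closure = {DeptNo} → lossy.
Decomposition 3: common = {Client, Budget}, closure = {DeptNo, Client, Budget, MName} → lossy.

Decomposition 1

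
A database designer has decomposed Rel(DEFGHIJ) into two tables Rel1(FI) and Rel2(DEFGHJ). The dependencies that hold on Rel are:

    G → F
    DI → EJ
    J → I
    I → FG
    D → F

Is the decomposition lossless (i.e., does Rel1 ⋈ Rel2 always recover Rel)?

Common attributes: Rel1 ∩ Rel2 = {F}.
No dependency enlarges {F}, so (F)⁺ = {F}.
The closure contains neither all of Rel1 = {FI} nor all of Rel2 = {DEFGHJ}, so the common attributes are not a superkey of either fragment. The join is lossy.

No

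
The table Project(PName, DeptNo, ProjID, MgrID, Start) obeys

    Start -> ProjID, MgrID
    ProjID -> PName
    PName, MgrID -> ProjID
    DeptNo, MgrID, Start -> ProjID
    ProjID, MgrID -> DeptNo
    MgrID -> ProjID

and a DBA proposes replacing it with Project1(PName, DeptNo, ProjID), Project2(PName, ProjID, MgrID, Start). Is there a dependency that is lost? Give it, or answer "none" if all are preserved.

ProjID, MgrID -> DeptNo

Check ProjID, MgrID → DeptNo: no single fragment contains all of {DeptNo, ProjID, MgrID}, and the restricted closure of {ProjID, MgrID} across the fragments never reaches {DeptNo}.
Start → ProjID, MgrID is preserved.
ProjID → PName is preserved.
PName, MgrID → ProjID is preserved.
DeptNo, MgrID, Start → ProjID is preserved.
MgrID → ProjID is preserved.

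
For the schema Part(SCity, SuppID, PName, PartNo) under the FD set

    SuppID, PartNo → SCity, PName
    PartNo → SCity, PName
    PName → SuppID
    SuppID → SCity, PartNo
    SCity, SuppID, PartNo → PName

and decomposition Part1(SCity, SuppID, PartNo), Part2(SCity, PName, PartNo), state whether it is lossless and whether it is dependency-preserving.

Lossless test: (SCity, PartNo)⁺ = {SCity, SuppID, PName, PartNo}, which contains all of one fragment — lossless.
Dependency preservation: SuppID, PartNo → SCity, PName; PName → SuppID; SCity, SuppID, PartNo → PName are not contained in any single fragment, but the restricted closure of each left-hand side across the fragments still reaches the right-hand side; the remaining FDs each lie inside some fragment. All dependencies are preserved.

lossless and dependency-preserving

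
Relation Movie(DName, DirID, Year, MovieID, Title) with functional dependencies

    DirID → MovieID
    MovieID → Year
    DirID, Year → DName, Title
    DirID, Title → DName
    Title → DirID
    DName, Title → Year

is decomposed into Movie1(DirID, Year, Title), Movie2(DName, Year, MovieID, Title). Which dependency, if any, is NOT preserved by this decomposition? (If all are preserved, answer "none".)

DirID → MovieID: restricted closure across fragments reaches MovieID.
MovieID → Year lies within Movie2.
DirID, Year → DName, Title: restricted closure across fragments reaches DName, Title.
DirID, Title → DName: restricted closure across fragments reaches DName.
Title → DirID lies within Movie1.
DName, Title → Year lies within Movie2.
Every dependency is enforceable on the fragments, so the decomposition is dependency-preserving.

none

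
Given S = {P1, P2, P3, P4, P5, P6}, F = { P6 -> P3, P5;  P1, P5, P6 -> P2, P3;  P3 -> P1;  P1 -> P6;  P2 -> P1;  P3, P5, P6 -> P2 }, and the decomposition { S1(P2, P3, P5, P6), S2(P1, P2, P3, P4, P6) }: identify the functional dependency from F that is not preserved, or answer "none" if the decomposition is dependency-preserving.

none

P6 → P3, P5 lies within S1.
P1, P5, P6 → P2, P3: restricted closure across fragments reaches P2, P3.
P3 → P1 lies within S2.
P1 → P6 lies within S2.
P2 → P1 lies within S2.
P3, P5, P6 → P2 lies within S1.
Every dependency is enforceable on the fragments, so the decomposition is dependency-preserving.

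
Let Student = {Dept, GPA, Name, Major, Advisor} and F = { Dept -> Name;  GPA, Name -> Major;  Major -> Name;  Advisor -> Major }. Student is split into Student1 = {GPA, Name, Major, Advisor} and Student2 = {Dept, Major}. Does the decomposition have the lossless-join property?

No

Common attributes: Student1 ∩ Student2 = {Major}.
Closure of {Major}: Major → Name applies, adding Name. So (Major)⁺ = {Name, Major}.
The closure contains neither all of Student1 = {GPA, Name, Major, Advisor} nor all of Student2 = {Dept, Major}, so the common attributes are not a superkey of either fragment. The join is lossy.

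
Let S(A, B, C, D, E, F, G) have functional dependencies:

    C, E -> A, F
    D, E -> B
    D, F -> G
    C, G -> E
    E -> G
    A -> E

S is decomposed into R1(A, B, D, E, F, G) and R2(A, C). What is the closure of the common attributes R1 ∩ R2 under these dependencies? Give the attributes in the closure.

R1 ∩ R2 = {A}.
A → E applies, adding E
E → G applies, adding G
Closure: {A, E, G}.

A, E, G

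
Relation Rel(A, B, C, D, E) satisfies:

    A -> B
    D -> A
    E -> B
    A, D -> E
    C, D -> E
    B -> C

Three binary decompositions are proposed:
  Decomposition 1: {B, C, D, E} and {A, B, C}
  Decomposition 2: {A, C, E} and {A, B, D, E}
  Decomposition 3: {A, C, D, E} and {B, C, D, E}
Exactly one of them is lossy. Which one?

Decomposition 1: common = {B, C}, closure = {B, C} → lossy.
Decomposition 2: common = {A, E}, closure = {A, B, C, E} → lossless.
Decomposition 3: common = {C, D, E}, closure = {A, B, C, D, E} → lossless.

Decomposition 1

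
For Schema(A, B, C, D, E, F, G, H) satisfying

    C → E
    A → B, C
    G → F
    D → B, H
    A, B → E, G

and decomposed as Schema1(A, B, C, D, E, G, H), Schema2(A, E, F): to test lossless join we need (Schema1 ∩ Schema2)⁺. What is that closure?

Schema1 ∩ Schema2 = {A, E}.
A → B, C applies, adding B, C
A, B → E, G applies, adding G
G → F applies, adding F
Closure: {A, B, C, E, F, G}.

A, B, C, E, F, G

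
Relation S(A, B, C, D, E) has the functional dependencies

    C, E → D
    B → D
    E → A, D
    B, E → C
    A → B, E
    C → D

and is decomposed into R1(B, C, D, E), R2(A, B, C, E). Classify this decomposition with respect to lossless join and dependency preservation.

Lossless test: (B, C, E)⁺ = {A, B, C, D, E}, which contains all of one fragment — lossless.
Dependency preservation: E → A, D is not contained in any single fragment, but the restricted closure of its left-hand side across the fragments still reaches the right-hand side; the remaining FDs each lie inside some fragment. All dependencies are preserved.

lossless and dependency-preserving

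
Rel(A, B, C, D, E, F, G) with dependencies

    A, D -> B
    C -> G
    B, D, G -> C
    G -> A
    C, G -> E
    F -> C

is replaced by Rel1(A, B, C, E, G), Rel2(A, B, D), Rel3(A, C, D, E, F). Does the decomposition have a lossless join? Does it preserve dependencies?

Lossless test (chase): Rows 2 and 3 agree on A, D; apply A, D→B and equate their B entries. Rows 1 and 3 agree on C; apply C→G and equate their G entries. Row 3 is now all distinguished symbols — the join is lossless.
Dependency preservation: the restricted closure of {B, D, G} across the fragments never reaches {C}, so B, D, G → C cannot be enforced without a join — not preserved.

lossless but not dependency-preserving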